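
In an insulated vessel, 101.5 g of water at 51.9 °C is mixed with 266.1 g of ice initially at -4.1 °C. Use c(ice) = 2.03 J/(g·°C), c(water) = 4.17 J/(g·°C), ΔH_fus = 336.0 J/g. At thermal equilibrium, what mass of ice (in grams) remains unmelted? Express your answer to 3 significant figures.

m_ice remaining = 207 g

Heat to warm all ice to 0 °C: 266.1×2.03×4.1 = 2214.8 J
Heat released by water cooling to 0 °C: 101.5×4.17×51.9 = 21967 J
21967 J < 2214.8 + 266.1×336.0 = 91624.4 J, so not all ice melts; final T = 0 °C.
Heat left for melting: 21967 − 2214.8 = 19752.2 J
Mass melted = 19752.2 / 336.0 = 58.79 g
Ice remaining = 266.1 − 58.79 = 207.31 g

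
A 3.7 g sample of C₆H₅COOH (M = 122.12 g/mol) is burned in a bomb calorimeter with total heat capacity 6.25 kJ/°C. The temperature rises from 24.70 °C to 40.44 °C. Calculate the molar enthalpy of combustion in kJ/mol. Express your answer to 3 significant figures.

ΔT = 40.44 − 24.70 = 15.74 °C
q_cal = C_cal × ΔT = 6.25 × 15.74 = 98.375 kJ
n = 3.7 / 122.12 = 0.03030 mol
q_rxn = −q_cal = -98.375 kJ
ΔH = -98.375 / 0.03030 = -3247 kJ/mol

ΔH = -3250 kJ/mol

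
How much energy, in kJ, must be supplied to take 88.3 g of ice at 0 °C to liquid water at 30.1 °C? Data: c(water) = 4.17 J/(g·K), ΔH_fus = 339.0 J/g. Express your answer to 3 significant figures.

q1 (melt at 0 °C): 88.3 × 339.0 = 29934 J
q2 (heat water 0.0→30.1 °C): 88.3 × 4.17 × 30.1 = 11083 J
Total: 29934 + 11083 = 41017 J = 41.0 kJ

q = 41.0 kJ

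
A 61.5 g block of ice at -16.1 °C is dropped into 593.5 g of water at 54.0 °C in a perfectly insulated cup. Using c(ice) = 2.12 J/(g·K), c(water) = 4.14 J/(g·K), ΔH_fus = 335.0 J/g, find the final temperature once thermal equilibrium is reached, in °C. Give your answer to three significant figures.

Heat to bring ice to 0 °C and melt it: q₁ = 61.5×2.12×16.1 + 61.5×335.0 = 22702 J
Heat the water can supply cooling to 0 °C: 593.5×4.14×54.0 = 132683 J > q₁, so all ice melts.
Energy balance: 593.5×4.14×(54.0 − T) = 22702 + 61.5×4.14×(T − 0)
2457.09(54.0 − T) = 22702 + 254.61 T
132683 − 22702 = 2711.70 T
T = 109981 / 2711.70 = 40.56 °C

T_f = 40.6 °C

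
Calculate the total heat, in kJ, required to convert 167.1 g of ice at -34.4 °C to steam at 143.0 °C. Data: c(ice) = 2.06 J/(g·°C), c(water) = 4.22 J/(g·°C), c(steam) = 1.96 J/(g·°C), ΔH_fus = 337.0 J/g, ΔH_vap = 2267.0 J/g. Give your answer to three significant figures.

q1 (heat ice -34.4→0.0 °C): 167.1 × 2.06 × 34.4 = 11841 J
q2 (melt at 0 °C): 167.1 × 337.0 = 56313 J
q3 (heat water 0.0→100.0 °C): 167.1 × 4.22 × 100.0 = 70516 J
q4 (vaporize at 100 °C): 167.1 × 2267.0 = 378816 J
q5 (heat steam 100.0→143.0 °C): 167.1 × 1.96 × 43.0 = 14083 J
Total: 11841 + 56313 + 70516 + 378816 + 14083 = 531569 J = 532 kJ

q = 532 kJ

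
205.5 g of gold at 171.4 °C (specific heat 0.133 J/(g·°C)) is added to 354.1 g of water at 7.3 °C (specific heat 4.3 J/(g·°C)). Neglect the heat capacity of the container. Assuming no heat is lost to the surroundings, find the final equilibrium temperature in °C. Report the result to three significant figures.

T_f = 10.2 °C

Heat lost by gold = heat gained by water.
(205.5)(0.133)(171.4 − T) = (354.1)(4.3)(T − 7.3)
27.3315 (171.4 − T) = 1522.63 (T − 7.3)
4684.6 − 27.3315 T = 1522.63 T − 11115
15799.6 = 1549.9615 T
T = 10.19 °C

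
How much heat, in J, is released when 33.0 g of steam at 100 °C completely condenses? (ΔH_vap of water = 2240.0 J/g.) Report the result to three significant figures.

q = m × ΔH_vap = 33.0 × 2240.0 = 73920 J

q = 73900 J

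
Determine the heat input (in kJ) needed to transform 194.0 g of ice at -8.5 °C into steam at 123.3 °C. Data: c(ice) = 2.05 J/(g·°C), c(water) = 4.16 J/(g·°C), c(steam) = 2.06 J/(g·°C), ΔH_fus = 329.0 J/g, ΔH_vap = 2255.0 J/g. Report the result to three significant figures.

q1 (heat ice -8.5→0.0 °C): 194.0 × 2.05 × 8.5 = 3380 J
q2 (melt at 0 °C): 194.0 × 329.0 = 63826 J
q3 (heat water 0.0→100.0 °C): 194.0 × 4.16 × 100.0 = 80704 J
q4 (vaporize at 100 °C): 194.0 × 2255.0 = 437470 J
q5 (heat steam 100.0→123.3 °C): 194.0 × 2.06 × 23.3 = 9312 J
Total: 3380 + 63826 + 80704 + 437470 + 9312 = 594692 J = 595 kJ

q = 595 kJ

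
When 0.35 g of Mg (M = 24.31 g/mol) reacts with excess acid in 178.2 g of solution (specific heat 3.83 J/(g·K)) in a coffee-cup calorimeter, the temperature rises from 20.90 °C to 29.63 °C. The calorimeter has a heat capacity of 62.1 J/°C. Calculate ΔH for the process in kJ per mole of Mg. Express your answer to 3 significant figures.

|ΔT| = |29.63 − 20.90| = 8.73 °C
|q_surr| = (178.2 × 3.83 + 62.1) × 8.73 = 744.606 × 8.73 = 6500 J
n(Mg) = 0.35 / 24.31 = 0.01440 mol
Temperature rose, so q_rxn = −|q_surr| = -6.500 kJ
ΔH = q_rxn / n = -451.4 kJ/mol

ΔH = -451 kJ/mol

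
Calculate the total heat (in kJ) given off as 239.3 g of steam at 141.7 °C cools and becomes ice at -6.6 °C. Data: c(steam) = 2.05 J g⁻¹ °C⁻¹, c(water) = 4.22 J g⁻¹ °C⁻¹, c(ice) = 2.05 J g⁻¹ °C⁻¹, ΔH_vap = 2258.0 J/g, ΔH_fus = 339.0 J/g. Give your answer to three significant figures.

q = 746 kJ

q1 (cool steam 141.7→100 °C): 239.3 × 2.05 × 41.7 = 20457 J
q2 (condense at 100 °C): 239.3 × 2258.0 = 540339 J
q3 (cool water 100→0 °C): 239.3 × 4.22 × 100.0 = 100985 J
q4 (freeze at 0 °C): 239.3 × 339.0 = 81123 J
q5 (cool ice 0→-6.6 °C): 239.3 × 2.05 × 6.6 = 3238 J
Total: 20457 + 540339 + 100985 + 81123 + 3238 = 746142 J = 746 kJ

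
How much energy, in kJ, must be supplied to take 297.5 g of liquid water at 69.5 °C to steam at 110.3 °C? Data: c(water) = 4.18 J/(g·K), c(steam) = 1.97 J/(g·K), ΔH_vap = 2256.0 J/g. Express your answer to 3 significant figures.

q = 715 kJ

q1 (heat water 69.5→100.0 °C): 297.5 × 4.18 × 30.5 = 37928 J
q2 (vaporize at 100 °C): 297.5 × 2256.0 = 671160 J
q3 (heat steam 100.0→110.3 °C): 297.5 × 1.97 × 10.3 = 6037 J
Total: 37928 + 671160 + 6037 = 715125 J = 715 kJ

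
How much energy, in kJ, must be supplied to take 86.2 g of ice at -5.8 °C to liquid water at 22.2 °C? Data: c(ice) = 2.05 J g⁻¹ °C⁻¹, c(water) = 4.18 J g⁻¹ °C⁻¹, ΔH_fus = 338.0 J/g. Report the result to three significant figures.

q1 (heat ice -5.8→0.0 °C): 86.2 × 2.05 × 5.8 = 1025 J
q2 (melt at 0 °C): 86.2 × 338.0 = 29136 J
q3 (heat water 0.0→22.2 °C): 86.2 × 4.18 × 22.2 = 7999 J
Total: 1025 + 29136 + 7999 = 38160 J = 38.2 kJ

q = 38.2 kJ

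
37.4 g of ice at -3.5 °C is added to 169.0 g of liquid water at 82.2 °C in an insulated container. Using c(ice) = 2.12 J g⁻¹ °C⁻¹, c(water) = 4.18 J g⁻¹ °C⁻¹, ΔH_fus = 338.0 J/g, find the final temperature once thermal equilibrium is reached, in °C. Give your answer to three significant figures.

Heat to bring ice to 0 °C and melt it: q₁ = 37.4×2.12×3.5 + 37.4×338.0 = 12919 J
Heat the water can supply cooling to 0 °C: 169.0×4.18×82.2 = 58067.7 J > q₁, so all ice melts.
Energy balance: 169.0×4.18×(82.2 − T) = 12919 + 37.4×4.18×(T − 0)
706.42(82.2 − T) = 12919 + 156.332 T
58067.7 − 12919 = 862.752 T
T = 45148.7 / 862.752 = 52.33 °C

T_f = 52.3 °C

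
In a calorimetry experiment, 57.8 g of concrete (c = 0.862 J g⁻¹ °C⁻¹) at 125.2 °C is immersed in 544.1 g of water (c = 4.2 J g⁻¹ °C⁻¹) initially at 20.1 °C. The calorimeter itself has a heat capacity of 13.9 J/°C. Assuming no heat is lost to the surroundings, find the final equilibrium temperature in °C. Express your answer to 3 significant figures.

T_f = 22.3 °C

Heat lost by concrete = heat gained by water + calorimeter.
(57.8)(0.862)(125.2 − T) = [(544.1)(4.2) + 13.9](T − 20.1)
49.8236 (125.2 − T) = 2299.12 (T − 20.1)
6237.9 − 49.8236 T = 2299.12 T − 46212
52449.9 = 2348.9436 T
T = 22.33 °C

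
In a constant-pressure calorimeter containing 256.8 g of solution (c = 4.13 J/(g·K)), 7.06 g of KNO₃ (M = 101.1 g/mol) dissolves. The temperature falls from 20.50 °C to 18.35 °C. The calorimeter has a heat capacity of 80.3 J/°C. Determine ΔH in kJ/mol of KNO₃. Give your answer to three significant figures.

|ΔT| = |18.35 − 20.50| = 2.15 °C
|q_surr| = (256.8 × 4.13 + 80.3) × 2.15 = 1140.884 × 2.15 = 2453 J
n(KNO₃) = 7.06 / 101.1 = 0.06983 mol
Temperature fell, so q_rxn = +|q_surr| = 2.453 kJ
ΔH = q_rxn / n = 35.13 kJ/mol

ΔH = 35.1 kJ/mol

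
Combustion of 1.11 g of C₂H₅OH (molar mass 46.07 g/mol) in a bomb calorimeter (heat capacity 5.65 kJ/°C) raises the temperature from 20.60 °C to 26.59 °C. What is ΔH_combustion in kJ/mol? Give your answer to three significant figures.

ΔT = 26.59 − 20.60 = 5.99 °C
q_cal = C_cal × ΔT = 5.65 × 5.99 = 33.8435 kJ
n = 1.11 / 46.07 = 0.02409 mol
q_rxn = −q_cal = -33.8435 kJ
ΔH = -33.8435 / 0.02409 = -1404.9 kJ/mol

ΔH = -1400 kJ/mol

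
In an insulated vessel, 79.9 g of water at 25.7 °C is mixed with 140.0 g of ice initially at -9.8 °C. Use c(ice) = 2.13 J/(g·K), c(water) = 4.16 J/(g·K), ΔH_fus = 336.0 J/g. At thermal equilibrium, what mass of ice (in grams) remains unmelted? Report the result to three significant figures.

m_ice remaining = 123 g

Heat to warm all ice to 0 °C: 140.0×2.13×9.8 = 2922.4 J
Heat released by water cooling to 0 °C: 79.9×4.16×25.7 = 8542.3 J
8542.3 J < 2922.4 + 140.0×336.0 = 49962.4 J, so not all ice melts; final T = 0 °C.
Heat left for melting: 8542.3 − 2922.4 = 5619.9 J
Mass melted = 5619.9 / 336.0 = 16.73 g
Ice remaining = 140.0 − 16.73 = 123.27 g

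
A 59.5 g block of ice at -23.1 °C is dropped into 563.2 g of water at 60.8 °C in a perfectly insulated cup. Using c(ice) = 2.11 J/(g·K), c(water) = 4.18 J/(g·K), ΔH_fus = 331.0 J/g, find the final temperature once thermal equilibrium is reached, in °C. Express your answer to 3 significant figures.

Heat to bring ice to 0 °C and melt it: q₁ = 59.5×2.11×23.1 + 59.5×331.0 = 22595 J
Heat the water can supply cooling to 0 °C: 563.2×4.18×60.8 = 143134 J > q₁, so all ice melts.
Energy balance: 563.2×4.18×(60.8 − T) = 22595 + 59.5×4.18×(T − 0)
2354.176(60.8 − T) = 22595 + 248.71 T
143134 − 22595 = 2602.886 T
T = 120539 / 2602.886 = 46.31 °C

T_f = 46.3 °C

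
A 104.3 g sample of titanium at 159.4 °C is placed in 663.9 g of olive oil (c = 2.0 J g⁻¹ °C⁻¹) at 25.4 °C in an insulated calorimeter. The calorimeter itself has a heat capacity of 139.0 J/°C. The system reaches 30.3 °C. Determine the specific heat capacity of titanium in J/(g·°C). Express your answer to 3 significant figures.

q_gained = (663.9 × 2.0 + 139.0) × (30.3 − 25.4) = 7187 J
q_lost = 104.3 × c × (159.4 − 30.3) = 13465.13 c
Set equal: c = 7187 / 13465.13 = 0.534 J/(g·°C)

c = 0.534 J/(g·°C)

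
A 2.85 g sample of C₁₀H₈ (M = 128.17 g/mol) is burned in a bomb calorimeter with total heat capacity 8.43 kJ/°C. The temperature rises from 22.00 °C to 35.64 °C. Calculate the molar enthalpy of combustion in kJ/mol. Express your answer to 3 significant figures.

ΔH = -5170 kJ/mol

ΔT = 35.64 − 22.00 = 13.64 °C
q_cal = C_cal × ΔT = 8.43 × 13.64 = 114.9852 kJ
n = 2.85 / 128.17 = 0.02224 mol
q_rxn = −q_cal = -114.9852 kJ
ΔH = -114.9852 / 0.02224 = -5170 kJ/mol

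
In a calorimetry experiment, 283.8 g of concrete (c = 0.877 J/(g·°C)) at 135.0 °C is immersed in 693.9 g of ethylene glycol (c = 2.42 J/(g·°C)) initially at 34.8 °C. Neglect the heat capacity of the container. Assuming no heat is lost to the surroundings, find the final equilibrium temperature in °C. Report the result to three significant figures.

T_f = 47.7 °C

Heat lost by concrete = heat gained by ethylene glycol.
(283.8)(0.877)(135.0 − T) = (693.9)(2.42)(T − 34.8)
248.8926 (135.0 − T) = 1679.238 (T − 34.8)
33601 − 248.8926 T = 1679.238 T − 58437
92038 = 1928.1306 T
T = 47.73 °C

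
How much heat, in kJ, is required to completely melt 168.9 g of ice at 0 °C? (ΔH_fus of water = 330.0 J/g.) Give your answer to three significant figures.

q = 55.7 kJ

q = m × ΔH_fus = 168.9 × 330.0 = 55740 J = 55.7 kJ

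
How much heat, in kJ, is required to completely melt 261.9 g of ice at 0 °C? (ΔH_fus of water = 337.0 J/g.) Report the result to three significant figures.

q = 88.3 kJ

q = m × ΔH_fus = 261.9 × 337.0 = 88260 J = 88.3 kJ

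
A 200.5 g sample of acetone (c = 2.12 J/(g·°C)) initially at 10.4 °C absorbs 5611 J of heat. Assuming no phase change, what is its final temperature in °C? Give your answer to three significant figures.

ΔT = q / (m c) = 5611 / (200.5 × 2.12) = 13.20 °C
T_f = 10.4 + 13.20 = 23.60 °C

T_f = 23.6 °C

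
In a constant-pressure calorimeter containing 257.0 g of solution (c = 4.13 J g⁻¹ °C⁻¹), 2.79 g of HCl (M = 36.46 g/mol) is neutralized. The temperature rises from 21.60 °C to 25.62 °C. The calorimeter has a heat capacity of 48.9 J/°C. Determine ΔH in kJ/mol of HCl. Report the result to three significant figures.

|ΔT| = |25.62 − 21.60| = 4.02 °C
|q_surr| = (257.0 × 4.13 + 48.9) × 4.02 = 1110.31 × 4.02 = 4463 J
n(HCl) = 2.79 / 36.46 = 0.07652 mol
Temperature rose, so q_rxn = −|q_surr| = -4.463 kJ
ΔH = q_rxn / n = -58.32 kJ/mol

ΔH = -58.3 kJ/mol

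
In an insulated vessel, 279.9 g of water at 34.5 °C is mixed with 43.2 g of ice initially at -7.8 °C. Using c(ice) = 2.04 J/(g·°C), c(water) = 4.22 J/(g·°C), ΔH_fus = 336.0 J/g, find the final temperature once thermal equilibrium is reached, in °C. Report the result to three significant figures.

T_f = 18.7 °C

Heat to bring ice to 0 °C and melt it: q₁ = 43.2×2.04×7.8 + 43.2×336.0 = 15203 J
Heat the water can supply cooling to 0 °C: 279.9×4.22×34.5 = 40750.6 J > q₁, so all ice melts.
Energy balance: 279.9×4.22×(34.5 − T) = 15203 + 43.2×4.22×(T − 0)
1181.178(34.5 − T) = 15203 + 182.304 T
40750.6 − 15203 = 1363.482 T
T = 25547.6 / 1363.482 = 18.74 °C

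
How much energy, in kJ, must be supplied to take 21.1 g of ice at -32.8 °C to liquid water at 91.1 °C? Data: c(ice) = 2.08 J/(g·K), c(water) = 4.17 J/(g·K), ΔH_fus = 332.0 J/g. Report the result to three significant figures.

q = 16.5 kJ

q1 (heat ice -32.8→0.0 °C): 21.1 × 2.08 × 32.8 = 1440 J
q2 (melt at 0 °C): 21.1 × 332.0 = 7005 J
q3 (heat water 0.0→91.1 °C): 21.1 × 4.17 × 91.1 = 8016 J
Total: 1440 + 7005 + 8016 = 16461 J = 16.5 kJ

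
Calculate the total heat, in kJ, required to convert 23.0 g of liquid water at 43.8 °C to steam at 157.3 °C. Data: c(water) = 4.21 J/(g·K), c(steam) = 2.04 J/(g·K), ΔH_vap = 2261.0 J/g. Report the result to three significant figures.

q1 (heat water 43.8→100.0 °C): 23.0 × 4.21 × 56.2 = 5442 J
q2 (vaporize at 100 °C): 23.0 × 2261.0 = 52003 J
q3 (heat steam 100.0→157.3 °C): 23.0 × 2.04 × 57.3 = 2689 J
Total: 5442 + 52003 + 2689 = 60134 J = 60.1 kJ

q = 60.1 kJ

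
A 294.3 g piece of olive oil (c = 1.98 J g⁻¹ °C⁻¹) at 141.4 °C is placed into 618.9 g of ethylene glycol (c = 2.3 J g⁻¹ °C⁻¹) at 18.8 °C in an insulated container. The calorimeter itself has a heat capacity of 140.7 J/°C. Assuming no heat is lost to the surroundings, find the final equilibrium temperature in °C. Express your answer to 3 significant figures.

T_f = 52.1 °C

Heat lost by olive oil = heat gained by ethylene glycol + calorimeter.
(294.3)(1.98)(141.4 − T) = [(618.9)(2.3) + 140.7](T − 18.8)
582.714 (141.4 − T) = 1564.17 (T − 18.8)
82396 − 582.714 T = 1564.17 T − 29406
111802 = 2146.884 T
T = 52.08 °C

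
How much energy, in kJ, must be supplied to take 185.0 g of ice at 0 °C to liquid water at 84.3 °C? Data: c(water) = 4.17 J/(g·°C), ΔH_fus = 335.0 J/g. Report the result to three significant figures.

q = 127 kJ

q1 (melt at 0 °C): 185.0 × 335.0 = 61975 J
q2 (heat water 0.0→84.3 °C): 185.0 × 4.17 × 84.3 = 65033 J
Total: 61975 + 65033 = 127008 J = 127 kJ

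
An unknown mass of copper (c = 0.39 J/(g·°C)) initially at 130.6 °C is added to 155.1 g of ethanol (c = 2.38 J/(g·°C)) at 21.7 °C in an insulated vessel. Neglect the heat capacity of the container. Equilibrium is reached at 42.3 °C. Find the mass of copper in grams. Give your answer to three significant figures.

m = 221 g

q_gained = (155.1 × 2.38) × (42.3 − 21.7) = 7604 J
q_lost = m × 0.39 × (130.6 − 42.3) = 34.437 m
m = 7604 / 34.437 = 221 g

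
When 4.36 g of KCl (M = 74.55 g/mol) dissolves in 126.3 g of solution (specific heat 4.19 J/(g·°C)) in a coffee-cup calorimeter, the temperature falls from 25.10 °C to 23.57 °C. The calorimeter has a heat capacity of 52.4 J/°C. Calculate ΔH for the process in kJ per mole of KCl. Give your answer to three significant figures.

|ΔT| = |23.57 − 25.10| = 1.53 °C
|q_surr| = (126.3 × 4.19 + 52.4) × 1.53 = 581.597 × 1.53 = 889.8 J
n(KCl) = 4.36 / 74.55 = 0.05848 mol
Temperature fell, so q_rxn = +|q_surr| = 0.8898 kJ
ΔH = q_rxn / n = 15.22 kJ/mol

ΔH = 15.2 kJ/mol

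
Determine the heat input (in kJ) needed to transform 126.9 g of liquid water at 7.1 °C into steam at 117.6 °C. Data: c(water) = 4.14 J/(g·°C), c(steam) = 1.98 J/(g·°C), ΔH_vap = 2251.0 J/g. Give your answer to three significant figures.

q = 339 kJ

q1 (heat water 7.1→100.0 °C): 126.9 × 4.14 × 92.9 = 48807 J
q2 (vaporize at 100 °C): 126.9 × 2251.0 = 285652 J
q3 (heat steam 100.0→117.6 °C): 126.9 × 1.98 × 17.6 = 4422 J
Total: 48807 + 285652 + 4422 = 338881 J = 339 kJ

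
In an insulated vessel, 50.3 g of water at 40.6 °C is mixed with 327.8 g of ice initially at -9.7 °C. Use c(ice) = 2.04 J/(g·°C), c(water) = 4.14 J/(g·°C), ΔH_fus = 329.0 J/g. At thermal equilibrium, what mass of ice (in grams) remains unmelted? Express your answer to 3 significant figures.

Heat to warm all ice to 0 °C: 327.8×2.04×9.7 = 6486.5 J
Heat released by water cooling to 0 °C: 50.3×4.14×40.6 = 8454.6 J
8454.6 J < 6486.5 + 327.8×329.0 = 114332.7 J, so not all ice melts; final T = 0 °C.
Heat left for melting: 8454.6 − 6486.5 = 1968.1 J
Mass melted = 1968.1 / 329.0 = 5.982 g
Ice remaining = 327.8 − 5.982 = 321.818 g

m_ice remaining = 322 g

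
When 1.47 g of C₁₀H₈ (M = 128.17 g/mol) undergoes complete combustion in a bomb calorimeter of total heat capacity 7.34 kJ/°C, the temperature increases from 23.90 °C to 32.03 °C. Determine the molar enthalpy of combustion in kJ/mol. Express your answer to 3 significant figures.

ΔH = -5200 kJ/mol

ΔT = 32.03 − 23.90 = 8.13 °C
q_cal = C_cal × ΔT = 7.34 × 8.13 = 59.6742 kJ
n = 1.47 / 128.17 = 0.01147 mol
q_rxn = −q_cal = -59.6742 kJ
ΔH = -59.6742 / 0.01147 = -5203 kJ/mol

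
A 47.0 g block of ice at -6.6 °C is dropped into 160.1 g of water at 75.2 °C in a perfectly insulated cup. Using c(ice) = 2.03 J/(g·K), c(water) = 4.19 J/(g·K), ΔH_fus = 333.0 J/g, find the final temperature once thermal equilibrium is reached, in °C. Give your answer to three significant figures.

T_f = 39.4 °C

Heat to bring ice to 0 °C and melt it: q₁ = 47.0×2.03×6.6 + 47.0×333.0 = 16281 J
Heat the water can supply cooling to 0 °C: 160.1×4.19×75.2 = 50445.6 J > q₁, so all ice melts.
Energy balance: 160.1×4.19×(75.2 − T) = 16281 + 47.0×4.19×(T − 0)
670.819(75.2 − T) = 16281 + 196.93 T
50445.6 − 16281 = 867.749 T
T = 34164.6 / 867.749 = 39.37 °C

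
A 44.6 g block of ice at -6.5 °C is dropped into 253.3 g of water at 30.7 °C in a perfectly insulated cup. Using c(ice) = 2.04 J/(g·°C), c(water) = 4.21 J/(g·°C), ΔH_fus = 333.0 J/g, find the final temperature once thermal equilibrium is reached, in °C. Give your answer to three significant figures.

T_f = 13.8 °C

Heat to bring ice to 0 °C and melt it: q₁ = 44.6×2.04×6.5 + 44.6×333.0 = 15443 J
Heat the water can supply cooling to 0 °C: 253.3×4.21×30.7 = 32738.3 J > q₁, so all ice melts.
Energy balance: 253.3×4.21×(30.7 − T) = 15443 + 44.6×4.21×(T − 0)
1066.393(30.7 − T) = 15443 + 187.766 T
32738.3 − 15443 = 1254.159 T
T = 17295.3 / 1254.159 = 13.79 °C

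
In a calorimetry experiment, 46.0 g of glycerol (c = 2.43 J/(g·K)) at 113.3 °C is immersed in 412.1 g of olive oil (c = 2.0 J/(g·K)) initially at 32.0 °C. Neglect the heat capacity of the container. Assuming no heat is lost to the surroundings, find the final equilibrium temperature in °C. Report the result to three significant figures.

Heat lost by glycerol = heat gained by olive oil.
(46.0)(2.43)(113.3 − T) = (412.1)(2.0)(T − 32.0)
111.78 (113.3 − T) = 824.2 (T − 32.0)
12665 − 111.78 T = 824.2 T − 26374
39039 = 935.98 T
T = 41.71 °C

T_f = 41.7 °C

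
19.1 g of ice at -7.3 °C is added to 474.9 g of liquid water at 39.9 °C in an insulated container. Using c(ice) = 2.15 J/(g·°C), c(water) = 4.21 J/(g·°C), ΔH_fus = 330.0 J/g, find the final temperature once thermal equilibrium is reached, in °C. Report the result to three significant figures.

T_f = 35.2 °C

Heat to bring ice to 0 °C and melt it: q₁ = 19.1×2.15×7.3 + 19.1×330.0 = 6602.8 J
Heat the water can supply cooling to 0 °C: 474.9×4.21×39.9 = 79773.2 J > q₁, so all ice melts.
Energy balance: 474.9×4.21×(39.9 − T) = 6602.8 + 19.1×4.21×(T − 0)
1999.329(39.9 − T) = 6602.8 + 80.411 T
79773.2 − 6602.8 = 2079.740 T
T = 73170.4 / 2079.740 = 35.18 °C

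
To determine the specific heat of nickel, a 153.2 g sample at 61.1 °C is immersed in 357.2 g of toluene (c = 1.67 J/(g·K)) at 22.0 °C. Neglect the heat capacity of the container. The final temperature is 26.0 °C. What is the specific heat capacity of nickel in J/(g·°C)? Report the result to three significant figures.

c = 0.444 J/(g·°C)

q_gained = (357.2 × 1.67) × (26.0 − 22.0) = 2386 J
q_lost = 153.2 × c × (61.1 − 26.0) = 5377.32 c
Set equal: c = 2386 / 5377.32 = 0.444 J/(g·°C)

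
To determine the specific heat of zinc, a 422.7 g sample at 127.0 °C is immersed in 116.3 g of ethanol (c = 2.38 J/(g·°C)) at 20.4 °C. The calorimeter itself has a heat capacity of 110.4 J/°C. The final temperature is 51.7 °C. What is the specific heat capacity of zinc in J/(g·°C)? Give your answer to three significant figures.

q_gained = (116.3 × 2.38 + 110.4) × (51.7 − 20.4) = 12120 J
q_lost = 422.7 × c × (127.0 − 51.7) = 31829.31 c
Set equal: c = 12120 / 31829.31 = 0.381 J/(g·°C)

c = 0.381 J/(g·°C)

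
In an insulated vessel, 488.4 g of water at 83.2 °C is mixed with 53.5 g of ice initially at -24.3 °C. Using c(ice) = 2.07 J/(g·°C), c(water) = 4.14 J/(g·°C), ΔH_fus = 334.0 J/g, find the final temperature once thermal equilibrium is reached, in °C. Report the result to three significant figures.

Heat to bring ice to 0 °C and melt it: q₁ = 53.5×2.07×24.3 + 53.5×334.0 = 20560 J
Heat the water can supply cooling to 0 °C: 488.4×4.14×83.2 = 168228 J > q₁, so all ice melts.
Energy balance: 488.4×4.14×(83.2 − T) = 20560 + 53.5×4.14×(T − 0)
2021.976(83.2 − T) = 20560 + 221.49 T
168228 − 20560 = 2243.466 T
T = 147668 / 2243.466 = 65.82 °C

T_f = 65.8 °C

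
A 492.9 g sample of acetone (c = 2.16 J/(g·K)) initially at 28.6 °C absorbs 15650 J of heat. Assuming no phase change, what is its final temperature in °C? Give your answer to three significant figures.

T_f = 43.3 °C

ΔT = q / (m c) = 15650 / (492.9 × 2.16) = 14.70 °C
T_f = 28.6 + 14.70 = 43.30 °C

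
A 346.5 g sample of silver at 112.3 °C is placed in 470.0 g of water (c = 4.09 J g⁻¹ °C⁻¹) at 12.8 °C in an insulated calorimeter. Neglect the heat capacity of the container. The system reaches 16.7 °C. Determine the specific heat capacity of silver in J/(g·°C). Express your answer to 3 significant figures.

q_gained = (470.0 × 4.09) × (16.7 − 12.8) = 7497 J
q_lost = 346.5 × c × (112.3 − 16.7) = 33125.4 c
Set equal: c = 7497 / 33125.4 = 0.226 J/(g·°C)

c = 0.226 J/(g·°C)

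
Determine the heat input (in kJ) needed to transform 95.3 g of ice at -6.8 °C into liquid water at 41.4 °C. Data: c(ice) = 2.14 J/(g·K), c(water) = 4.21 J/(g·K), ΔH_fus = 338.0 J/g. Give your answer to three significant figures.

q = 50.2 kJ

q1 (heat ice -6.8→0.0 °C): 95.3 × 2.14 × 6.8 = 1387 J
q2 (melt at 0 °C): 95.3 × 338.0 = 32211 J
q3 (heat water 0.0→41.4 °C): 95.3 × 4.21 × 41.4 = 16610 J
Total: 1387 + 32211 + 16610 = 50208 J = 50.2 kJ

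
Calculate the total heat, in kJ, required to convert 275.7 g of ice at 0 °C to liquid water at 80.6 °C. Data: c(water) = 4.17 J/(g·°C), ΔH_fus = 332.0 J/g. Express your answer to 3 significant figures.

q = 184 kJ

q1 (melt at 0 °C): 275.7 × 332.0 = 91532 J
q2 (heat water 0.0→80.6 °C): 275.7 × 4.17 × 80.6 = 92663 J
Total: 91532 + 92663 = 184195 J = 184 kJ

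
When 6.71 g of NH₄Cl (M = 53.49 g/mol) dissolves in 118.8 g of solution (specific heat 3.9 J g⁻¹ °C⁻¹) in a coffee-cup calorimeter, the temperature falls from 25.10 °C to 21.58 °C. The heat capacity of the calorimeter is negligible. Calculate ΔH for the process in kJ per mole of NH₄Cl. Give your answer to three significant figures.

ΔH = 13.0 kJ/mol

|ΔT| = |21.58 − 25.10| = 3.52 °C
|q_surr| = (118.8 × 3.9) × 3.52 = 463.32 × 3.52 = 1631 J
n(NH₄Cl) = 6.71 / 53.49 = 0.1254 mol
Temperature fell, so q_rxn = +|q_surr| = 1.631 kJ
ΔH = q_rxn / n = 13.01 kJ/mol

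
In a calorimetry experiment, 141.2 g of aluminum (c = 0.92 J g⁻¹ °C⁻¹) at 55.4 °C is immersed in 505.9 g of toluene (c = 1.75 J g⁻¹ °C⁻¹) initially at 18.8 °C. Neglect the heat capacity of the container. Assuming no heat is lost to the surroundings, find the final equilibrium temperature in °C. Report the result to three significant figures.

T_f = 23.5 °C

Heat lost by aluminum = heat gained by toluene.
(141.2)(0.92)(55.4 − T) = (505.9)(1.75)(T − 18.8)
129.904 (55.4 − T) = 885.325 (T − 18.8)
7196.7 − 129.904 T = 885.325 T − 16644
23840.7 = 1015.229 T
T = 23.48 °C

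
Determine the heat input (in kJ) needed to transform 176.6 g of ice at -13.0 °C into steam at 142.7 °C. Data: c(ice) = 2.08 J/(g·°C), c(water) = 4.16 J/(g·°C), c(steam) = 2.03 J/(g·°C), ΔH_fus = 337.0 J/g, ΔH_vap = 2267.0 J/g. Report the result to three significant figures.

q = 553 kJ

q1 (heat ice -13.0→0.0 °C): 176.6 × 2.08 × 13.0 = 4775 J
q2 (melt at 0 °C): 176.6 × 337.0 = 59514 J
q3 (heat water 0.0→100.0 °C): 176.6 × 4.16 × 100.0 = 73466 J
q4 (vaporize at 100 °C): 176.6 × 2267.0 = 400352 J
q5 (heat steam 100.0→142.7 °C): 176.6 × 2.03 × 42.7 = 15308 J
Total: 4775 + 59514 + 73466 + 400352 + 15308 = 553415 J = 553 kJ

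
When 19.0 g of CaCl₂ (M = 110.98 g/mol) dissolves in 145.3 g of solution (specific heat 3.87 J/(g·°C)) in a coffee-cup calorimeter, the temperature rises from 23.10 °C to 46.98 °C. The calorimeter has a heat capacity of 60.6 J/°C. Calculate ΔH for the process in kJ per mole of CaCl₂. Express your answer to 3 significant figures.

|ΔT| = |46.98 − 23.10| = 23.88 °C
|q_surr| = (145.3 × 3.87 + 60.6) × 23.88 = 622.911 × 23.88 = 14880 J
n(CaCl₂) = 19.0 / 110.98 = 0.1712 mol
Temperature rose, so q_rxn = −|q_surr| = -14.88 kJ
ΔH = q_rxn / n = -86.92 kJ/mol

ΔH = -86.9 kJ/mol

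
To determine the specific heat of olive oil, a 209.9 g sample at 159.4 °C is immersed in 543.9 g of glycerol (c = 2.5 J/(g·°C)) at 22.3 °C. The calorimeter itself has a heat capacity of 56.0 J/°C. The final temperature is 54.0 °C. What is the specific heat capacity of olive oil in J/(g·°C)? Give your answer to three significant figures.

q_gained = (543.9 × 2.5 + 56.0) × (54.0 − 22.3) = 44880 J
q_lost = 209.9 × c × (159.4 − 54.0) = 22123.46 c
Set equal: c = 44880 / 22123.46 = 2.03 J/(g·°C)

c = 2.03 J/(g·°C)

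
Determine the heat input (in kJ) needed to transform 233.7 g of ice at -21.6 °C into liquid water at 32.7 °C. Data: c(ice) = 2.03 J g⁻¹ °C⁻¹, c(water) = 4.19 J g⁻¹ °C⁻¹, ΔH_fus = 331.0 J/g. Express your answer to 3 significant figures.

q = 120 kJ

q1 (heat ice -21.6→0.0 °C): 233.7 × 2.03 × 21.6 = 10247 J
q2 (melt at 0 °C): 233.7 × 331.0 = 77355 J
q3 (heat water 0.0→32.7 °C): 233.7 × 4.19 × 32.7 = 32020 J
Total: 10247 + 77355 + 32020 = 119622 J = 120 kJ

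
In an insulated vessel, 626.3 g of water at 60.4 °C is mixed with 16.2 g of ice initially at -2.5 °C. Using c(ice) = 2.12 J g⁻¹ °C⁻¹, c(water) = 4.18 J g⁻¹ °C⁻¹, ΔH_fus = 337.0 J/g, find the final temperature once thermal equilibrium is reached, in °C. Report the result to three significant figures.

Heat to bring ice to 0 °C and melt it: q₁ = 16.2×2.12×2.5 + 16.2×337.0 = 5545.3 J
Heat the water can supply cooling to 0 °C: 626.3×4.18×60.4 = 158123 J > q₁, so all ice melts.
Energy balance: 626.3×4.18×(60.4 − T) = 5545.3 + 16.2×4.18×(T − 0)
2617.934(60.4 − T) = 5545.3 + 67.716 T
158123 − 5545.3 = 2685.650 T
T = 152577.7 / 2685.650 = 56.81 °C

T_f = 56.8 °C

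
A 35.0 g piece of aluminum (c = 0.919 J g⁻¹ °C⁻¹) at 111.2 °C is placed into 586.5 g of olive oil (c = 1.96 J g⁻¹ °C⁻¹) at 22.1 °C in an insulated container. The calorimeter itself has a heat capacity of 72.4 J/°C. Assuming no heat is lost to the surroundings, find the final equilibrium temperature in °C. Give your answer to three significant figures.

T_f = 24.4 °C

Heat lost by aluminum = heat gained by olive oil + calorimeter.
(35.0)(0.919)(111.2 − T) = [(586.5)(1.96) + 72.4](T − 22.1)
32.165 (111.2 − T) = 1221.94 (T − 22.1)
3576.7 − 32.165 T = 1221.94 T − 27005
30581.7 = 1254.105 T
T = 24.39 °C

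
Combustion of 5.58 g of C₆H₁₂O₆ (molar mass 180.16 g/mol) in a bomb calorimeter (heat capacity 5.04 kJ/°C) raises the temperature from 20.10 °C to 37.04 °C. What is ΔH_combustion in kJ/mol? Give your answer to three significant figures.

ΔH = -2760 kJ/mol

ΔT = 37.04 − 20.10 = 16.94 °C
q_cal = C_cal × ΔT = 5.04 × 16.94 = 85.3776 kJ
n = 5.58 / 180.16 = 0.03097 mol
q_rxn = −q_cal = -85.3776 kJ
ΔH = -85.3776 / 0.03097 = -2757 kJ/mol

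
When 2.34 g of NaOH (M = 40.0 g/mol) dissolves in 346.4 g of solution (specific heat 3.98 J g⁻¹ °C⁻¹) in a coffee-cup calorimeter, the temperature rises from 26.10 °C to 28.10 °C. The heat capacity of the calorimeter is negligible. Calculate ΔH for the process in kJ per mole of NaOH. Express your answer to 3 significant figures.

|ΔT| = |28.10 − 26.10| = 2.00 °C
|q_surr| = (346.4 × 3.98) × 2.00 = 1378.672 × 2.00 = 2757 J
n(NaOH) = 2.34 / 40.0 = 0.05850 mol
Temperature rose, so q_rxn = −|q_surr| = -2.757 kJ
ΔH = q_rxn / n = -47.13 kJ/mol

ΔH = -47.1 kJ/mol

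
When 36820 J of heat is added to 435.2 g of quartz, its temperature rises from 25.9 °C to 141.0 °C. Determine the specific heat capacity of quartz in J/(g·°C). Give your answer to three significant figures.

c = q / (m ΔT) = 36820 / (435.2 × 115.1)
c = 36820 / 50091.52 = 0.735 J/(g·°C)

c = 0.735 J/(g·°C)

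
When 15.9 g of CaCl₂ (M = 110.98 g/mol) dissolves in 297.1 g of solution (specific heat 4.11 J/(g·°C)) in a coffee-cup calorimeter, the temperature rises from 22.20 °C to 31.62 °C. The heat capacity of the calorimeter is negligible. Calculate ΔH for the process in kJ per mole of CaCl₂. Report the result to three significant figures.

ΔH = -80.3 kJ/mol

|ΔT| = |31.62 − 22.20| = 9.42 °C
|q_surr| = (297.1 × 4.11) × 9.42 = 1221.081 × 9.42 = 11500 J
n(CaCl₂) = 15.9 / 110.98 = 0.1433 mol
Temperature rose, so q_rxn = −|q_surr| = -11.50 kJ
ΔH = q_rxn / n = -80.25 kJ/mol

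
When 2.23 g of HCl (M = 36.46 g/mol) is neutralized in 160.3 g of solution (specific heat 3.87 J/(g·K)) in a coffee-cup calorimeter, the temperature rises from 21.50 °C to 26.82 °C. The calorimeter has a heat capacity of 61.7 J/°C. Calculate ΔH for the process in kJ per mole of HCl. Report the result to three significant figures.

|ΔT| = |26.82 − 21.50| = 5.32 °C
|q_surr| = (160.3 × 3.87 + 61.7) × 5.32 = 682.061 × 5.32 = 3629 J
n(HCl) = 2.23 / 36.46 = 0.06116 mol
Temperature rose, so q_rxn = −|q_surr| = -3.629 kJ
ΔH = q_rxn / n = -59.34 kJ/mol

ΔH = -59.3 kJ/mol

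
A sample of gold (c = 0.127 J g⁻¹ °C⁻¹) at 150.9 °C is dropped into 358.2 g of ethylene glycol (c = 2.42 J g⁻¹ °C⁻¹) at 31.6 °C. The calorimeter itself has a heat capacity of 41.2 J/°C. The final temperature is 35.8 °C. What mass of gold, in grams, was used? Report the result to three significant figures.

m = 261 g

q_gained = (358.2 × 2.42 + 41.2) × (35.8 − 31.6) = 3814 J
q_lost = m × 0.127 × (150.9 − 35.8) = 14.6177 m
m = 3814 / 14.6177 = 261 g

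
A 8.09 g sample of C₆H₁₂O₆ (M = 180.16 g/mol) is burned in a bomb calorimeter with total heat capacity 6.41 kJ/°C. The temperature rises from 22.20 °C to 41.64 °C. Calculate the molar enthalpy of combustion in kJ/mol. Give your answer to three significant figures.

ΔH = -2780 kJ/mol

ΔT = 41.64 − 22.20 = 19.44 °C
q_cal = C_cal × ΔT = 6.41 × 19.44 = 124.6104 kJ
n = 8.09 / 180.16 = 0.04490 mol
q_rxn = −q_cal = -124.6104 kJ
ΔH = -124.6104 / 0.04490 = -2775 kJ/mol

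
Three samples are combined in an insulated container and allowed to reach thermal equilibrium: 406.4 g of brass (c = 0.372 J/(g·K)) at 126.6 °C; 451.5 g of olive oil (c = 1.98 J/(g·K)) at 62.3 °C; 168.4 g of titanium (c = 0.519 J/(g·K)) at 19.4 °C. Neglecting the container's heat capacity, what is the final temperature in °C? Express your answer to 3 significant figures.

T_f = 67.6 °C

Σ mᵢcᵢ(T − Tᵢ) = 0  ⇒  T = Σ mᵢcᵢTᵢ / Σ mᵢcᵢ
Σ mᵢcᵢ = 406.4×0.372 + 451.5×1.98 + 168.4×0.519 = 1132.5504
Σ mᵢcᵢTᵢ = 151.1808×126.6 + 893.97×62.3 + 87.3996×19.4 = 76529
T = 76529 / 1132.5504 = 67.57 °C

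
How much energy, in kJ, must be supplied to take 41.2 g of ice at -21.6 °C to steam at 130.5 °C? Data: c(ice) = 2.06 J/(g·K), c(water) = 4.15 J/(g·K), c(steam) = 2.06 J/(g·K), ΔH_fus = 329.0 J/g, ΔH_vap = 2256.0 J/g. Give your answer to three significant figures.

q = 128 kJ

q1 (heat ice -21.6→0.0 °C): 41.2 × 2.06 × 21.6 = 1833 J
q2 (melt at 0 °C): 41.2 × 329.0 = 13555 J
q3 (heat water 0.0→100.0 °C): 41.2 × 4.15 × 100.0 = 17098 J
q4 (vaporize at 100 °C): 41.2 × 2256.0 = 92947 J
q5 (heat steam 100.0→130.5 °C): 41.2 × 2.06 × 30.5 = 2589 J
Total: 1833 + 13555 + 17098 + 92947 + 2589 = 128022 J = 128 kJ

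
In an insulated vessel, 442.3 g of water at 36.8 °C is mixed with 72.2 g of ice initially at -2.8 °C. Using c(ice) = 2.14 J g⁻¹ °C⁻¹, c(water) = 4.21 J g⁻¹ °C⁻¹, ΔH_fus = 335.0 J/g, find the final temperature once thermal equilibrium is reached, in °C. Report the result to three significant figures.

T_f = 20.3 °C

Heat to bring ice to 0 °C and melt it: q₁ = 72.2×2.14×2.8 + 72.2×335.0 = 24620 J
Heat the water can supply cooling to 0 °C: 442.3×4.21×36.8 = 68524.7 J > q₁, so all ice melts.
Energy balance: 442.3×4.21×(36.8 − T) = 24620 + 72.2×4.21×(T − 0)
1862.083(36.8 − T) = 24620 + 303.962 T
68524.7 − 24620 = 2166.045 T
T = 43904.7 / 2166.045 = 20.27 °C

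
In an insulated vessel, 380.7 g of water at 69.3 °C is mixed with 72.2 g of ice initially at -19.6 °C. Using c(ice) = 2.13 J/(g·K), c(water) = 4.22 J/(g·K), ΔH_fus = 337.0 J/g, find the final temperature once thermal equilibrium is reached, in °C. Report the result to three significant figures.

T_f = 43.9 °C

Heat to bring ice to 0 °C and melt it: q₁ = 72.2×2.13×19.6 + 72.2×337.0 = 27346 J
Heat the water can supply cooling to 0 °C: 380.7×4.22×69.3 = 111334 J > q₁, so all ice melts.
Energy balance: 380.7×4.22×(69.3 − T) = 27346 + 72.2×4.22×(T − 0)
1606.554(69.3 − T) = 27346 + 304.684 T
111334 − 27346 = 1911.238 T
T = 83988 / 1911.238 = 43.94 °C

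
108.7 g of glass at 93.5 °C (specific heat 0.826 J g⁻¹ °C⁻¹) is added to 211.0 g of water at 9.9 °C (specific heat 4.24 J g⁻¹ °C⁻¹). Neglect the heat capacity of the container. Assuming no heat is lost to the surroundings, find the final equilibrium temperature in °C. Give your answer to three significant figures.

T_f = 17.5 °C

Heat lost by glass = heat gained by water.
(108.7)(0.826)(93.5 − T) = (211.0)(4.24)(T − 9.9)
89.7862 (93.5 − T) = 894.64 (T − 9.9)
8395.0 − 89.7862 T = 894.64 T − 8856.9
17251.9 = 984.4262 T
T = 17.52 °C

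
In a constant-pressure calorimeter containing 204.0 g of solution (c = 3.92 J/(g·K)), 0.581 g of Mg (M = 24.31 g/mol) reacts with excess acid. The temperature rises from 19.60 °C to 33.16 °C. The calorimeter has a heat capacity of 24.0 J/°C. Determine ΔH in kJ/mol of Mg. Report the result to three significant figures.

|ΔT| = |33.16 − 19.60| = 13.56 °C
|q_surr| = (204.0 × 3.92 + 24.0) × 13.56 = 823.68 × 13.56 = 11170 J
n(Mg) = 0.581 / 24.31 = 0.02390 mol
Temperature rose, so q_rxn = −|q_surr| = -11.17 kJ
ΔH = q_rxn / n = -467.4 kJ/mol

ΔH = -467 kJ/mol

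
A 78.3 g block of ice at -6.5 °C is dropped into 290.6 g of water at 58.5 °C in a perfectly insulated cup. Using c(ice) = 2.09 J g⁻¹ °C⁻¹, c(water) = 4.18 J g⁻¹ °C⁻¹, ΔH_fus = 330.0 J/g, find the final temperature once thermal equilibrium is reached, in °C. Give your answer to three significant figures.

Heat to bring ice to 0 °C and melt it: q₁ = 78.3×2.09×6.5 + 78.3×330.0 = 26903 J
Heat the water can supply cooling to 0 °C: 290.6×4.18×58.5 = 71060.4 J > q₁, so all ice melts.
Energy balance: 290.6×4.18×(58.5 − T) = 26903 + 78.3×4.18×(T − 0)
1214.708(58.5 − T) = 26903 + 327.294 T
71060.4 − 26903 = 1542.002 T
T = 44157.4 / 1542.002 = 28.64 °C

T_f = 28.6 °C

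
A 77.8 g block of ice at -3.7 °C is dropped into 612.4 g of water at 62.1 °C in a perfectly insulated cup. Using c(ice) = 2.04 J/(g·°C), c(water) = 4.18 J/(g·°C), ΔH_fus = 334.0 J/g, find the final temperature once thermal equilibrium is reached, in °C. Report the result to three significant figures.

Heat to bring ice to 0 °C and melt it: q₁ = 77.8×2.04×3.7 + 77.8×334.0 = 26572 J
Heat the water can supply cooling to 0 °C: 612.4×4.18×62.1 = 158966 J > q₁, so all ice melts.
Energy balance: 612.4×4.18×(62.1 − T) = 26572 + 77.8×4.18×(T − 0)
2559.832(62.1 − T) = 26572 + 325.204 T
158966 − 26572 = 2885.036 T
T = 132394 / 2885.036 = 45.89 °C

T_f = 45.9 °C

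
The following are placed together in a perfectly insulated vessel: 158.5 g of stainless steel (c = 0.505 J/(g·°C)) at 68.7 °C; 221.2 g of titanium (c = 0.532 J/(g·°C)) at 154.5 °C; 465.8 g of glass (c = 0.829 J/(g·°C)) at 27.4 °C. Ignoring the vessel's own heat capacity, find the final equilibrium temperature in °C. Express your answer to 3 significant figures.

Σ mᵢcᵢ(T − Tᵢ) = 0  ⇒  T = Σ mᵢcᵢTᵢ / Σ mᵢcᵢ
Σ mᵢcᵢ = 158.5×0.505 + 221.2×0.532 + 465.8×0.829 = 583.8691
Σ mᵢcᵢTᵢ = 80.0425×68.7 + 117.6784×154.5 + 386.1482×27.4 = 34261
T = 34261 / 583.8691 = 58.68 °C

T_f = 58.7 °C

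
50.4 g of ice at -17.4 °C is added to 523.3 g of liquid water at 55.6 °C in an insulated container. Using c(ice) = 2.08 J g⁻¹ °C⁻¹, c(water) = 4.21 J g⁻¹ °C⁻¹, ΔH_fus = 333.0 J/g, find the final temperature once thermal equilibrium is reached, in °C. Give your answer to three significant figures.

T_f = 43.0 °C

Heat to bring ice to 0 °C and melt it: q₁ = 50.4×2.08×17.4 + 50.4×333.0 = 18607 J
Heat the water can supply cooling to 0 °C: 523.3×4.21×55.6 = 122492 J > q₁, so all ice melts.
Energy balance: 523.3×4.21×(55.6 − T) = 18607 + 50.4×4.21×(T − 0)
2203.093(55.6 − T) = 18607 + 212.184 T
122492 − 18607 = 2415.277 T
T = 103885 / 2415.277 = 43.01 °C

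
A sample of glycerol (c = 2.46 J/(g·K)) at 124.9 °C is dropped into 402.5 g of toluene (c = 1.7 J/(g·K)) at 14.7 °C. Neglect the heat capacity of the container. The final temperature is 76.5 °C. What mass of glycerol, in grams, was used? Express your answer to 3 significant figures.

q_gained = (402.5 × 1.7) × (76.5 − 14.7) = 42290 J
q_lost = m × 2.46 × (124.9 − 76.5) = 119.064 m
m = 42290 / 119.064 = 355 g

m = 355 g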